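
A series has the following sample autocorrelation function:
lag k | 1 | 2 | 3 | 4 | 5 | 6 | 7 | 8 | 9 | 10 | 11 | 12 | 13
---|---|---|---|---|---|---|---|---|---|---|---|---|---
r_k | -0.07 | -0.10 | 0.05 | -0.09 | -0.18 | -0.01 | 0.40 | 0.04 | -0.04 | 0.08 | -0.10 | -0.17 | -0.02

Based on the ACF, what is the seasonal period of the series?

The largest autocorrelation is r_7 = 0.40; the remaining lags stay at or below 0.08.
The dominant spike at lag 7 indicates a seasonal period of 7.

7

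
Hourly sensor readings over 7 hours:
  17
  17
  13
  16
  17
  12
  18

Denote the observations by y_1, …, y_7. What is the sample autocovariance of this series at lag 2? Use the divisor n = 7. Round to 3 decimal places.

Mean ȳ = (17 + 17 + 13 + 16 + 17 + 12 + 18)/7 = 15.7143
Σ_{t=1}^{5}(y_t−ȳ)(y_{t+2}−ȳ) = -4.7347
γ_2 = -4.7347 / 7 = -0.676

-0.676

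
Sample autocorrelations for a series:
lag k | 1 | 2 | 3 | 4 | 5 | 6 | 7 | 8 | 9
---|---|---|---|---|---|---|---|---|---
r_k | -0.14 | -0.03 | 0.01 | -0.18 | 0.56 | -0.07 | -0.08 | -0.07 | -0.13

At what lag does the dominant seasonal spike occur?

The largest autocorrelation is r_5 = 0.56; the remaining lags stay at or below 0.01.
The dominant spike at lag 5 indicates a seasonal period of 5.

5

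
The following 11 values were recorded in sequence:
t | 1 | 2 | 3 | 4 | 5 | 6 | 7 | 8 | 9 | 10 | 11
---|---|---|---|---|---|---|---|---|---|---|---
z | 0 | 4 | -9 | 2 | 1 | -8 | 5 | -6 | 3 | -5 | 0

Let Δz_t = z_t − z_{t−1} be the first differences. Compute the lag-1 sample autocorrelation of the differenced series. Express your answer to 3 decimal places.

-0.788

First differences Δz: 4, -13, 11, -1, -9, 13, -11, 9, -8, 5
Mean of differences = 0.0000
Numerator Σ(Δz_t−Δz̄)(Δz_{t+1}−Δz̄) = -668.0000
Denominator Σ(Δz_t−Δz̄)² = 848.0000
r_1(Δz) = -668.0000 / 848.0000 = -0.788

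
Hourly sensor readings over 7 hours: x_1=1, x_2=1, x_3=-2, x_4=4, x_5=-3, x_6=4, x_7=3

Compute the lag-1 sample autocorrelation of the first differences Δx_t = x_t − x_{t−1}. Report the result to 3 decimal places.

First differences Δx: 0, -3, 6, -7, 7, -1
Mean of differences = 0.3333
Numerator Σ(Δx_t−Δx̄)(Δx_{t+1}−Δx̄) = -117.1111
Denominator Σ(Δx_t−Δx̄)² = 143.3333
r_1(Δx) = -117.1111 / 143.3333 = -0.817

-0.817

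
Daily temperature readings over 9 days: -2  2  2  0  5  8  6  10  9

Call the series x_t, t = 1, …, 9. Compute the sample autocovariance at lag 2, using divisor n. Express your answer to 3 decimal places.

Mean x̄ = (-2 + 2 + 2 + 0 + 5 + 8 + 6 + 10 + 9)/9 = 4.4444
Σ_{t=1}^{7}(x_t−x̄)(x_{t+2}−x̄) = 37.1605
γ_2 = 37.1605 / 9 = 4.129

4.129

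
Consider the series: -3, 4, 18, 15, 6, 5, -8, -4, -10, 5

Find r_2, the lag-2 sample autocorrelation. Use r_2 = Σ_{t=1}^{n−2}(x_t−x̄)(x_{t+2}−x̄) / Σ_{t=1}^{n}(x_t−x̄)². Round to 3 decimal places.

0.099

Mean x̄ = (-3 + 4 + 18 + 15 + 6 + 5 − 8 − 4 − 10 + 5)/10 = 2.8000
Numerator Σ_{t=1}^{8}(x_t−x̄)(x_{t+2}−x̄) = 75.7200
Denominator Σ(x_t−x̄)² = 761.6000
r_2 = 75.7200 / 761.6000 = 0.099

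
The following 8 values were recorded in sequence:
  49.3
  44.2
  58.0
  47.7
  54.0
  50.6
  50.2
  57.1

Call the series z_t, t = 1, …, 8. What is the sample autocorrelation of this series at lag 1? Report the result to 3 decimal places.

-0.481

Mean z̄ = (49.3 + 44.2 + 58.0 + 47.7 + 54.0 + 50.6 + 50.2 + 57.1)/8 = 51.3875
Deviations from mean: -2.0875, -7.1875, 6.6125, -3.6875, 2.6125, -0.7875, -1.1875, 5.7125
Numerator Σ_{t=1}^{7}(z_t−z̄)(z_{t+1}−z̄) = -74.4464
Denominator Σ(z_t−z̄)² = 154.8288
r_1 = -74.4464 / 154.8288 = -0.481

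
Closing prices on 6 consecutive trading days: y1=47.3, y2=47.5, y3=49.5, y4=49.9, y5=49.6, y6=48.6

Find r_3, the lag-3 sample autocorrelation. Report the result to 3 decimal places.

-0.452

Mean ȳ = (47.3 + 47.5 + 49.5 + 49.9 + 49.6 + 48.6)/6 = 48.7333
Σ(y_t−ȳ)(y_{t+3}−ȳ) = (-1.6722) + (-1.0689) + (-0.1022) = -2.8433
Denominator Σ(y_t−ȳ)² = 6.2933
r_3 = -2.8433 / 6.2933 = -0.452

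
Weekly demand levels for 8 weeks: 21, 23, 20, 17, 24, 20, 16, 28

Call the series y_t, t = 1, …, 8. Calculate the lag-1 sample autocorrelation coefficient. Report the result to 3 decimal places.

Mean ȳ = (21 + 23 + 20 + 17 + 24 + 20 + 16 + 28)/8 = 21.1250
Σ(y_t−ȳ)(y_{t+1}−ȳ) = (-0.2344) + (-2.1094) + (4.6406) + (-11.8594) + (-3.2344) + (5.7656) + (-35.2344) = -42.2656
Denominator Σ(y_t−ȳ)² = 104.8750
r_1 = -42.2656 / 104.8750 = -0.403

-0.403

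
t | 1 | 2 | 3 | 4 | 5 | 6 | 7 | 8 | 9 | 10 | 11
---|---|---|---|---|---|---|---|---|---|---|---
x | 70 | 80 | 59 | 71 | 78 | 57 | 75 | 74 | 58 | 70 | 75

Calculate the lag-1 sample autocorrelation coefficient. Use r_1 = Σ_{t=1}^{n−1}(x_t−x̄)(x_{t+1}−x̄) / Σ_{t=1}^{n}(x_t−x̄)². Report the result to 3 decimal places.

Mean x̄ = (70 + 80 + 59 + 71 + 78 + 57 + 75 + 74 + 58 + 70 + 75)/11 = 69.7273
Numerator Σ_{t=1}^{10}(x_t−x̄)(x_{t+1}−x̄) = -312.2562
Denominator Σ(x_t−x̄)² = 664.1818
r_1 = -312.2562 / 664.1818 = -0.470

-0.470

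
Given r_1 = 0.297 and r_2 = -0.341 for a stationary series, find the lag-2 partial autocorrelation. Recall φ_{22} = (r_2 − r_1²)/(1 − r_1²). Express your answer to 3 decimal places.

φ_{22} = (r_2 − r_1²) / (1 − r_1²)
r_1² = (0.297)² = 0.088209
Numerator = -0.341 − 0.0882 = -0.4292; denominator = 1 − 0.0882 = 0.9118
φ_{22} = -0.4292 / 0.9118 = -0.471

-0.471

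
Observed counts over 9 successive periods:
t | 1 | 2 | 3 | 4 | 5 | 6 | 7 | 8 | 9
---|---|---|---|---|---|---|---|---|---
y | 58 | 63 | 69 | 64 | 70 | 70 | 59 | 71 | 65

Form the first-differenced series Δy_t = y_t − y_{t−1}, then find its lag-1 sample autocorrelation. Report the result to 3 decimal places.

First differences Δy: 5, 6, -5, 6, 0, -11, 12, -6
Mean of differences = 0.8750
Numerator Σ(Δy_t−Δȳ)(Δy_{t+1}−Δȳ) = -241.7656
Denominator Σ(Δy_t−Δȳ)² = 416.8750
r_1(Δy) = -241.7656 / 416.8750 = -0.580

-0.580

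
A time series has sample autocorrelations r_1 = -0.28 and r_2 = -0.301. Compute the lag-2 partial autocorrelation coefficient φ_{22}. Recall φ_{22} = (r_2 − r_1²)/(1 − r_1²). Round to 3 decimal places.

-0.412

φ_{22} = (r_2 − r_1²) / (1 − r_1²)
r_1² = (-0.28)² = 0.0784
Numerator = -0.301 − 0.0784 = -0.3794; denominator = 1 − 0.0784 = 0.9216
φ_{22} = -0.3794 / 0.9216 = -0.412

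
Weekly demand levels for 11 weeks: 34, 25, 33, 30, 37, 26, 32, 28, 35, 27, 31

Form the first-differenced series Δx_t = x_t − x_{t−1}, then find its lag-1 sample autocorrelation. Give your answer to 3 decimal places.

First differences Δx: -9, 8, -3, 7, -11, 6, -4, 7, -8, 4
Mean of differences = -0.3000
Numerator Σ(Δx_t−Δx̄)(Δx_{t+1}−Δx̄) = -399.4900
Denominator Σ(Δx_t−Δx̄)² = 504.1000
r_1(Δx) = -399.4900 / 504.1000 = -0.792

-0.792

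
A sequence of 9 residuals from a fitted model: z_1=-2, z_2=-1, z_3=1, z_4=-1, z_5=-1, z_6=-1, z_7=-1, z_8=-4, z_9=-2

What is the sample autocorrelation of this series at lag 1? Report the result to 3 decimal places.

Mean z̄ = (-2 − 1 + 1 − 1 − 1 − 1 − 1 − 4 − 2)/9 = -1.3333
Numerator Σ_{t=1}^{8}(z_t−z̄)(z_{t+1}−z̄) = 2.5556
Denominator Σ(z_t−z̄)² = 14.0000
r_1 = 2.5556 / 14.0000 = 0.183

0.183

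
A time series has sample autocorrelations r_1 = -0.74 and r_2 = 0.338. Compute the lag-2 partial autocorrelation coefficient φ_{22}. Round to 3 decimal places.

-0.463

φ_{22} = (r_2 − r_1²) / (1 − r_1²)
r_1² = (-0.74)² = 0.5476
Numerator = 0.338 − 0.5476 = -0.2096; denominator = 1 − 0.5476 = 0.4524
φ_{22} = -0.2096 / 0.4524 = -0.463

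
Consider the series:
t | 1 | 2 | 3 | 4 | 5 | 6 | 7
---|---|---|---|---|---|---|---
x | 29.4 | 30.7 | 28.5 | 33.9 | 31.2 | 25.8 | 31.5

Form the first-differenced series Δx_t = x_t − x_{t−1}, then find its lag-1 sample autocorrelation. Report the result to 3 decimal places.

First differences Δx: 1.3, -2.2, 5.4, -2.7, -5.4, 5.7
Mean of differences = 0.3500
Numerator Σ(Δx_t−Δx̄)(Δx_{t+1}−Δx̄) = -43.9275
Denominator Σ(Δx_t−Δx̄)² = 103.8950
r_1(Δx) = -43.9275 / 103.8950 = -0.423

-0.423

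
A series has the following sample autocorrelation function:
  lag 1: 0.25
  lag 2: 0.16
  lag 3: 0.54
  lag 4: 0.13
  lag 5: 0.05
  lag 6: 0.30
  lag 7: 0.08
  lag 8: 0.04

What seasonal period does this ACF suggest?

3

The largest autocorrelation is r_3 = 0.54, with a weaker echo at lag 6 (0.30); the remaining lags stay at or below 0.25. The elevated value at lag 1 (0.25), dropping to 0.16 at lag 2, reflects decaying short-term dependence rather than seasonality.
The dominant spike at lag 3 indicates a seasonal period of 3.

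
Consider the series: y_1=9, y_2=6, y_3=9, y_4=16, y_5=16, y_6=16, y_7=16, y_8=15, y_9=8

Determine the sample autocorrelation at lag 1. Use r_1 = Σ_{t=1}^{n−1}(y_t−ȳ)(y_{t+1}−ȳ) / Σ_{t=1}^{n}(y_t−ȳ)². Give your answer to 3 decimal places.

Mean ȳ = (9 + 6 + 9 + 16 + 16 + 16 + 16 + 15 + 8)/9 = 12.3333
Numerator Σ_{t=1}^{8}(y_t−ȳ)(y_{t+1}−ȳ) = 68.5556
Denominator Σ(y_t−ȳ)² = 142.0000
r_1 = 68.5556 / 142.0000 = 0.483

0.483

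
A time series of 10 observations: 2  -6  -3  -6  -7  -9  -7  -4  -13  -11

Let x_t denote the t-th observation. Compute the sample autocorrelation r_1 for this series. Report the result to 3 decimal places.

Mean x̄ = (2 − 6 − 3 − 6 − 7 − 9 − 7 − 4 − 13 − 11)/10 = -6.4000
Numerator Σ_{t=1}^{9}(x_t−x̄)(x_{t+1}−x̄) = 22.0400
Denominator Σ(x_t−x̄)² = 160.4000
r_1 = 22.0400 / 160.4000 = 0.137

0.137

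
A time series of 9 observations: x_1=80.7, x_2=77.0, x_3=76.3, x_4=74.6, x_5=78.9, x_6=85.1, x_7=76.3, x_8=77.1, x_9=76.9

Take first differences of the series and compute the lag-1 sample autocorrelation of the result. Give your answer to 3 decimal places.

-0.258

First differences Δx: -3.7, -0.7, -1.7, 4.3, 6.2, -8.8, 0.8, -0.2
Mean of differences = -0.4750
Numerator Σ(Δx_t−Δx̄)(Δx_{t+1}−Δx̄) = -38.8081
Denominator Σ(Δx_t−Δx̄)² = 150.3150
r_1(Δx) = -38.8081 / 150.3150 = -0.258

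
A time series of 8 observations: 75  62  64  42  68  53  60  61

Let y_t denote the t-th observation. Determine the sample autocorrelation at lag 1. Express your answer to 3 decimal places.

-0.335

Mean ȳ = (75 + 62 + 64 + 42 + 68 + 53 + 60 + 61)/8 = 60.6250
Deviations from mean: 14.3750, 1.3750, 3.3750, -18.6250, 7.3750, -7.6250, -0.6250, 0.3750
Numerator Σ_{t=1}^{7}(y_t−ȳ)(y_{t+1}−ȳ) = -227.5156
Denominator Σ(y_t−ȳ)² = 679.8750
r_1 = -227.5156 / 679.8750 = -0.335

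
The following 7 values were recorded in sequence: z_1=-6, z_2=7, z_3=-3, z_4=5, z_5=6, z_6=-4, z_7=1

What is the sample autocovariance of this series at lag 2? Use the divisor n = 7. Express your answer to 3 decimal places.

Mean z̄ = (-6 + 7 − 3 + 5 + 6 − 4 + 1)/7 = 0.8571
Deviations: -6.8571, 6.1429, -3.8571, 4.1429, 5.1429, -4.8571, 0.1429
Σ_{t=1}^{5}(z_t−z̄)(z_{t+2}−z̄) = 12.6735
γ_2 = 12.6735 / 7 = 1.810

1.810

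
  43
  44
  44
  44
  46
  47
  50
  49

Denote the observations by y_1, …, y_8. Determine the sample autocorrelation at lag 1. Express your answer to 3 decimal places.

Mean ȳ = (43 + 44 + 44 + 44 + 46 + 47 + 50 + 49)/8 = 45.8750
Deviations from mean: -2.8750, -1.8750, -1.8750, -1.8750, 0.1250, 1.1250, 4.1250, 3.1250
Σ(y_t−ȳ)(y_{t+1}−ȳ) = (5.3906) + (3.5156) + (3.5156) + (-0.2344) + (0.1406) + (4.6406) + (12.8906) = 29.8594
Denominator Σ(y_t−ȳ)² = 46.8750
r_1 = 29.8594 / 46.8750 = 0.637

0.637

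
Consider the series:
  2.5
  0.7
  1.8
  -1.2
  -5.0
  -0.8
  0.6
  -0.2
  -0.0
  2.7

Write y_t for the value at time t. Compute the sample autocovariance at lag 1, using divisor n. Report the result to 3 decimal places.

Mean ȳ = (2.5 + 0.7 + 1.8 − 1.2 − 5.0 − 0.8 + 0.6 − 0.2 − 0.0 + 2.7)/10 = 0.1100
Σ_{t=1}^{9}(y_t−ȳ)(y_{t+1}−ȳ) = 10.6889
γ_1 = 10.6889 / 10 = 1.069

1.069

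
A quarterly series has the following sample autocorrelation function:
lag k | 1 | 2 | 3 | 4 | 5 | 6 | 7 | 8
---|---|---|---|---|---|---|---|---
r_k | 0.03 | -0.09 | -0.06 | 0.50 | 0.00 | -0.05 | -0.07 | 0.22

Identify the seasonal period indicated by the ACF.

4

The largest autocorrelation is r_4 = 0.50, with a weaker echo at lag 8 (0.22); the remaining lags stay at or below 0.03.
The dominant spike at lag 4 indicates a seasonal period of 4.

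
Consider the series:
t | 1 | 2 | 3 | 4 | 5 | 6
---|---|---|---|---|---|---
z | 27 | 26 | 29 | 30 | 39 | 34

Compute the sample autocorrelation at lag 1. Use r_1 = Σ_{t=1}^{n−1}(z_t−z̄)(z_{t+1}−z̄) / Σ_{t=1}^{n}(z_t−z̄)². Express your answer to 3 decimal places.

0.404

Mean z̄ = (27 + 26 + 29 + 30 + 39 + 34)/6 = 30.8333
Deviations from mean: -3.8333, -4.8333, -1.8333, -0.8333, 8.1667, 3.1667
Σ(z_t−z̄)(z_{t+1}−z̄) = (18.5278) + (8.8611) + (1.5278) + (-6.8056) + (25.8611) = 47.9722
Denominator Σ(z_t−z̄)² = 118.8333
r_1 = 47.9722 / 118.8333 = 0.404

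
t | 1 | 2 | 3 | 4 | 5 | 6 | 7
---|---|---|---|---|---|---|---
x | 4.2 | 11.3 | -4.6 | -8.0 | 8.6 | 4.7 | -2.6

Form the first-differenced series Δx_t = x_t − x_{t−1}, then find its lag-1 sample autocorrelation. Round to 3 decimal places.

-0.246

First differences Δx: 7.1, -15.9, -3.4, 16.6, -3.9, -7.3
Mean of differences = -1.1333
Numerator Σ(Δx_t−Δx̄)(Δx_{t+1}−Δx̄) = -160.3044
Denominator Σ(Δx_t−Δx̄)² = 651.1333
r_1(Δx) = -160.3044 / 651.1333 = -0.246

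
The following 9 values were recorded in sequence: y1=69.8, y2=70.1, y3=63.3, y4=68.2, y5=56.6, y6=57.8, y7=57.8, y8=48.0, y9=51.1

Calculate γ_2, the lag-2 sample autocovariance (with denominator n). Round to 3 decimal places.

Mean ȳ = (69.8 + 70.1 + 63.3 + 68.2 + 56.6 + 57.8 + 57.8 + 48.0 + 51.1)/9 = 60.3000
Σ_{t=1}^{7}(y_t−ȳ)(y_{t+2}−ȳ) = 138.0700
γ_2 = 138.0700 / 9 = 15.341

15.341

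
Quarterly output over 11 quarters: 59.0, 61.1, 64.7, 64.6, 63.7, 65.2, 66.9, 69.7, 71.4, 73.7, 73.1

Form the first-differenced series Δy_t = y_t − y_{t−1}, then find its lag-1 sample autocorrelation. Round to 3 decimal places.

First differences Δy: 2.1, 3.6, -0.1, -0.9, 1.5, 1.7, 2.8, 1.7, 2.3, -0.6
Mean of differences = 1.4100
Numerator Σ(Δy_t−Δȳ)(Δy_{t+1}−Δȳ) = 0.7859
Denominator Σ(Δy_t−Δȳ)² = 19.8290
r_1(Δy) = 0.7859 / 19.8290 = 0.040

0.040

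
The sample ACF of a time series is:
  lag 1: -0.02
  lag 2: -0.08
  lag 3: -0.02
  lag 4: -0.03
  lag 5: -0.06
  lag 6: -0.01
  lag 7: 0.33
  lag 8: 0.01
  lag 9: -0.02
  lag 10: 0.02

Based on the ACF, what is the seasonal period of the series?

7

The largest autocorrelation is r_7 = 0.33; the remaining lags stay at or below 0.02.
The dominant spike at lag 7 indicates a seasonal period of 7.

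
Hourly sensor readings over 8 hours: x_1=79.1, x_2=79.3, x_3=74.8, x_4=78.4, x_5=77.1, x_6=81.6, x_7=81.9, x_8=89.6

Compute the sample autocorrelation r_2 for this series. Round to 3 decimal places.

Mean x̄ = (79.1 + 79.3 + 74.8 + 78.4 + 77.1 + 81.6 + 81.9 + 89.6)/8 = 80.2250
Deviations from mean: -1.1250, -0.9250, -5.4250, -1.8250, -3.1250, 1.3750, 1.6750, 9.3750
Σ(x_t−x̄)(x_{t+2}−x̄) = (6.1031) + (1.6881) + (16.9531) + (-2.5094) + (-5.2344) + (12.8906) = 29.8913
Denominator Σ(x_t−x̄)² = 137.2350
r_2 = 29.8913 / 137.2350 = 0.218

0.218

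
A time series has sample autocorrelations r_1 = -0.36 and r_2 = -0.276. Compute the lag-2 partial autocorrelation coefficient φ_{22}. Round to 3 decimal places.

-0.466

φ_{22} = (r_2 − r_1²) / (1 − r_1²)
r_1² = (-0.36)² = 0.1296
Numerator = -0.276 − 0.1296 = -0.4056; denominator = 1 − 0.1296 = 0.8704
φ_{22} = -0.4056 / 0.8704 = -0.466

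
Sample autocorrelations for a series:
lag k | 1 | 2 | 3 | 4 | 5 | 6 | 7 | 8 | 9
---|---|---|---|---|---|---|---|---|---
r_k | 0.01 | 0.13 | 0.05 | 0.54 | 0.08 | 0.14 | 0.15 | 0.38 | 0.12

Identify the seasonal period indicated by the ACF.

4

The largest autocorrelation is r_4 = 0.54, with a weaker echo at lag 8 (0.38); the remaining lags stay at or below 0.15.
The dominant spike at lag 4 indicates a seasonal period of 4.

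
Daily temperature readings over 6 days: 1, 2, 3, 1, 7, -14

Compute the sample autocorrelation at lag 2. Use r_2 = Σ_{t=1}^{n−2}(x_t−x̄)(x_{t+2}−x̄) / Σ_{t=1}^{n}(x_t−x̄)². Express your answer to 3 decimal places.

0.046

Mean x̄ = (1 + 2 + 3 + 1 + 7 − 14)/6 = 0.0000
Σ(x_t−x̄)(x_{t+2}−x̄) = (3.0000) + (2.0000) + (21.0000) + (-14.0000) = 12.0000
Denominator Σ(x_t−x̄)² = 260.0000
r_2 = 12.0000 / 260.0000 = 0.046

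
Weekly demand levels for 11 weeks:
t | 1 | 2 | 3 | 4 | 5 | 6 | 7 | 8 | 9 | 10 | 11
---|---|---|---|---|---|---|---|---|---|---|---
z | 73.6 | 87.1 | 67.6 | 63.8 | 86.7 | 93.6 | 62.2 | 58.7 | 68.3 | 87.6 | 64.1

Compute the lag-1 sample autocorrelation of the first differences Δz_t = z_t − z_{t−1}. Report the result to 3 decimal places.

-0.167

First differences Δz: 13.5, -19.5, -3.8, 22.9, 6.9, -31.4, -3.5, 9.6, 19.3, -23.5
Mean of differences = -0.9500
Numerator Σ(Δz_t−Δz̄)(Δz_{t+1}−Δz̄) = -527.2175
Denominator Σ(Δz_t−Δz̄)² = 3155.0450
r_1(Δz) = -527.2175 / 3155.0450 = -0.167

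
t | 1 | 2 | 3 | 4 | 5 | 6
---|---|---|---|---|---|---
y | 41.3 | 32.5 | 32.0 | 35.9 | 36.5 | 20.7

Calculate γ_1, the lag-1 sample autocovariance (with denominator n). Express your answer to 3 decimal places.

Mean ȳ = (41.3 + 32.5 + 32.0 + 35.9 + 36.5 + 20.7)/6 = 33.1500
Deviations: 8.1500, -0.6500, -1.1500, 2.7500, 3.3500, -12.4500
Σ_{t=1}^{5}(y_t−ȳ)(y_{t+1}−ȳ) = -40.2075
γ_1 = -40.2075 / 6 = -6.701

-6.701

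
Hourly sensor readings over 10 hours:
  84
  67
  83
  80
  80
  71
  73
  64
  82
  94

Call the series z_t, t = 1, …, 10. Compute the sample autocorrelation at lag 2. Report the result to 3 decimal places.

-0.213

Mean z̄ = (84 + 67 + 83 + 80 + 80 + 71 + 73 + 64 + 82 + 94)/10 = 77.8000
Numerator Σ_{t=1}^{8}(z_t−z̄)(z_{t+2}−z̄) = -155.4800
Denominator Σ(z_t−z̄)² = 731.6000
r_2 = -155.4800 / 731.6000 = -0.213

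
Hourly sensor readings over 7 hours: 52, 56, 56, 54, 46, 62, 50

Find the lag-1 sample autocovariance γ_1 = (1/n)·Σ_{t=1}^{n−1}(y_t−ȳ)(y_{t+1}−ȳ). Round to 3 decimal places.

-13.563

Mean ȳ = (52 + 56 + 56 + 54 + 46 + 62 + 50)/7 = 53.7143
Σ_{t=1}^{6}(y_t−ȳ)(y_{t+1}−ȳ) = -94.9388
γ_1 = -94.9388 / 7 = -13.563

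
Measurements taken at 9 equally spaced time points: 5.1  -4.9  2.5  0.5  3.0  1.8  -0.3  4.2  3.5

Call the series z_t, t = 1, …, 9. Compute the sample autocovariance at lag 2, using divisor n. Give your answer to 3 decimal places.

0.625

Mean z̄ = (5.1 − 4.9 + 2.5 + 0.5 + 3.0 + 1.8 − 0.3 + 4.2 + 3.5)/9 = 1.7111
Σ_{t=1}^{7}(z_t−z̄)(z_{t+2}−z̄) = 5.6209
γ_2 = 5.6209 / 9 = 0.625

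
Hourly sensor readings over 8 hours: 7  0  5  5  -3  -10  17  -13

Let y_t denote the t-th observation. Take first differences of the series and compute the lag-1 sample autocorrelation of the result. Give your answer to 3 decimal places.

First differences Δy: -7, 5, 0, -8, -7, 27, -30
Mean of differences = -2.8571
Numerator Σ(Δy_t−Δȳ)(Δy_{t+1}−Δȳ) = -937.5918
Denominator Σ(Δy_t−Δȳ)² = 1758.8571
r_1(Δy) = -937.5918 / 1758.8571 = -0.533

-0.533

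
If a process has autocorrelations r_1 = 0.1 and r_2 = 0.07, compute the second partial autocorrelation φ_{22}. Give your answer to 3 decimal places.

0.061

φ_{22} = (r_2 − r_1²) / (1 − r_1²)
r_1² = (0.1)² = 0.01
Numerator = 0.07 − 0.0100 = 0.0600; denominator = 1 − 0.0100 = 0.9900
φ_{22} = 0.0600 / 0.9900 = 0.061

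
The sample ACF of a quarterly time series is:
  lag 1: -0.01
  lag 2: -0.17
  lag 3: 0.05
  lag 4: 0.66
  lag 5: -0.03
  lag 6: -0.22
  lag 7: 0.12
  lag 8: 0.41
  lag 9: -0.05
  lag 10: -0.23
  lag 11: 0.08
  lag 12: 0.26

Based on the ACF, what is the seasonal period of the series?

The largest autocorrelation is r_4 = 0.66, with weaker echoes at lags 8 (0.41) and 12 (0.26); the remaining lags stay at or below 0.12.
The dominant spike at lag 4 indicates a seasonal period of 4.

4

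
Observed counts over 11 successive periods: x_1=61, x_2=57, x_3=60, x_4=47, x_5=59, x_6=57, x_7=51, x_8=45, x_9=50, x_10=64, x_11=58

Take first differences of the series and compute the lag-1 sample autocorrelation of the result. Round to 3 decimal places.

-0.336

First differences Δx: -4, 3, -13, 12, -2, -6, -6, 5, 14, -6
Mean of differences = -0.3000
Numerator Σ(Δx_t−Δx̄)(Δx_{t+1}−Δx̄) = -224.9900
Denominator Σ(Δx_t−Δx̄)² = 670.1000
r_1(Δx) = -224.9900 / 670.1000 = -0.336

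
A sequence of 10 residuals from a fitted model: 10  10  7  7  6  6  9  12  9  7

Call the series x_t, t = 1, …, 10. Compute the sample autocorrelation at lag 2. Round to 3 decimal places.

Mean x̄ = (10 + 10 + 7 + 7 + 6 + 6 + 9 + 12 + 9 + 7)/10 = 8.3000
Numerator Σ_{t=1}^{8}(x_t−x̄)(x_{t+2}−x̄) = -12.8800
Denominator Σ(x_t−x̄)² = 36.1000
r_2 = -12.8800 / 36.1000 = -0.357

-0.357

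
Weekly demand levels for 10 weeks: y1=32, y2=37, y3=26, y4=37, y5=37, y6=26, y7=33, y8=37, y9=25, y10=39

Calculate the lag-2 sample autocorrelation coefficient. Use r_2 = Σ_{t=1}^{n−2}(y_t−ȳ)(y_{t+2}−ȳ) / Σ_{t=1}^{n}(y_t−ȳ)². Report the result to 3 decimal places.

Mean ȳ = (32 + 37 + 26 + 37 + 37 + 26 + 33 + 37 + 25 + 39)/10 = 32.9000
Numerator Σ_{t=1}^{8}(y_t−ȳ)(y_{t+2}−ȳ) = -37.2200
Denominator Σ(y_t−ȳ)² = 262.9000
r_2 = -37.2200 / 262.9000 = -0.142

-0.142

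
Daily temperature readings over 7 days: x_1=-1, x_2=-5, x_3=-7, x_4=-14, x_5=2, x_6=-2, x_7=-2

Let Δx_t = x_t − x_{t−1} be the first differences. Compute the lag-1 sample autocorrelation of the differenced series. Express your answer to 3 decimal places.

First differences Δx: -4, -2, -7, 16, -4, 0
Mean of differences = -0.1667
Numerator Σ(Δx_t−Δx̄)(Δx_{t+1}−Δx̄) = -153.5278
Denominator Σ(Δx_t−Δx̄)² = 340.8333
r_1(Δx) = -153.5278 / 340.8333 = -0.450

-0.450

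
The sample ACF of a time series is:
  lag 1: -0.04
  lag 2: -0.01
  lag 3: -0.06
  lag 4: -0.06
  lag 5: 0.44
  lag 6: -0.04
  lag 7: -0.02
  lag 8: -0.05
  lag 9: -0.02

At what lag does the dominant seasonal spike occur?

5

The largest autocorrelation is r_5 = 0.44; the remaining lags stay at or below -0.01.
The dominant spike at lag 5 indicates a seasonal period of 5.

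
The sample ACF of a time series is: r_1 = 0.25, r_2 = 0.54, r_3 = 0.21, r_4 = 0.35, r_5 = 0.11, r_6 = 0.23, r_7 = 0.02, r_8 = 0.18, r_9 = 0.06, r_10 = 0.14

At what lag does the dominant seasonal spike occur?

2

The largest autocorrelation is r_2 = 0.54, with a weaker echo at lag 4 (0.35); the remaining lags stay at or below 0.25.
The dominant spike at lag 2 indicates a seasonal period of 2.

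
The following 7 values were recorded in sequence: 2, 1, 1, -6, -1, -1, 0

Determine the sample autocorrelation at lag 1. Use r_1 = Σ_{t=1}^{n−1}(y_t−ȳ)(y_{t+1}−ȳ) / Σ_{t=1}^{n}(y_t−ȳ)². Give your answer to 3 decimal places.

Mean ȳ = (2 + 1 + 1 − 6 − 1 − 1 + 0)/7 = -0.5714
Deviations from mean: 2.5714, 1.5714, 1.5714, -5.4286, -0.4286, -0.4286, 0.5714
Numerator Σ_{t=1}^{6}(y_t−ȳ)(y_{t+1}−ȳ) = 0.2449
Denominator Σ(y_t−ȳ)² = 41.7143
r_1 = 0.2449 / 41.7143 = 0.006

0.006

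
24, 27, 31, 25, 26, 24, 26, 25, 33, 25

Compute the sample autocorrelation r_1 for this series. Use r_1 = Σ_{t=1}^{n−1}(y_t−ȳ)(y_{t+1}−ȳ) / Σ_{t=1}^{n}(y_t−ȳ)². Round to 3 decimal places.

-0.264

Mean ȳ = (24 + 27 + 31 + 25 + 26 + 24 + 26 + 25 + 33 + 25)/10 = 26.6000
Numerator Σ_{t=1}^{9}(y_t−ȳ)(y_{t+1}−ȳ) = -21.7600
Denominator Σ(y_t−ȳ)² = 82.4000
r_1 = -21.7600 / 82.4000 = -0.264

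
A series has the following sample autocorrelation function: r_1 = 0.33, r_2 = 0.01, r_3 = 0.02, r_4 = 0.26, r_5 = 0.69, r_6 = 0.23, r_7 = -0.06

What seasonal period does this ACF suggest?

5

The largest autocorrelation is r_5 = 0.69; the remaining lags stay at or below 0.33. The elevated value at lag 1 (0.33), dropping to 0.01 at lag 2, reflects decaying short-term dependence rather than seasonality.
The dominant spike at lag 5 indicates a seasonal period of 5.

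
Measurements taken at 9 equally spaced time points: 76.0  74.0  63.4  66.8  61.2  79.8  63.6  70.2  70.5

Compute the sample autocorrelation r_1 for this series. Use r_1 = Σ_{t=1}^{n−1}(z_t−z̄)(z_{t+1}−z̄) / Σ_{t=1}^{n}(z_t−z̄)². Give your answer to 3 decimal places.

-0.342

Mean z̄ = (76.0 + 74.0 + 63.4 + 66.8 + 61.2 + 79.8 + 63.6 + 70.2 + 70.5)/9 = 69.5000
Numerator Σ_{t=1}^{8}(z_t−z̄)(z_{t+1}−z̄) = -109.0100
Denominator Σ(z_t−z̄)² = 318.2800
r_1 = -109.0100 / 318.2800 = -0.342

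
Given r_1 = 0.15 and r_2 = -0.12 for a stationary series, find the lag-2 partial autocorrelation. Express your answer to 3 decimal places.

-0.146

φ_{22} = (r_2 − r_1²) / (1 − r_1²)
r_1² = (0.15)² = 0.0225
Numerator = -0.12 − 0.0225 = -0.1425; denominator = 1 − 0.0225 = 0.9775
φ_{22} = -0.1425 / 0.9775 = -0.146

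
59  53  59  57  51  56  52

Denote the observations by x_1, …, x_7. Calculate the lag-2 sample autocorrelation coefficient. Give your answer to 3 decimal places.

0.142

Mean x̄ = (59 + 53 + 59 + 57 + 51 + 56 + 52)/7 = 55.2857
Deviations from mean: 3.7143, -2.2857, 3.7143, 1.7143, -4.2857, 0.7143, -3.2857
Σ(x_t−x̄)(x_{t+2}−x̄) = (13.7959) + (-3.9184) + (-15.9184) + (1.2245) + (14.0816) = 9.2653
Denominator Σ(x_t−x̄)² = 65.4286
r_2 = 9.2653 / 65.4286 = 0.142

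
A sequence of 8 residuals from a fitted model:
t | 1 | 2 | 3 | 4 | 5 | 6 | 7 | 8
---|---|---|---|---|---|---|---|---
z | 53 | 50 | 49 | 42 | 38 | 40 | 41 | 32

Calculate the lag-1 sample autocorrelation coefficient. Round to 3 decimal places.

0.446

Mean z̄ = (53 + 50 + 49 + 42 + 38 + 40 + 41 + 32)/8 = 43.1250
Σ(z_t−z̄)(z_{t+1}−z̄) = (67.8906) + (40.3906) + (-6.6094) + (5.7656) + (16.0156) + (6.6406) + (23.6406) = 153.7344
Denominator Σ(z_t−z̄)² = 344.8750
r_1 = 153.7344 / 344.8750 = 0.446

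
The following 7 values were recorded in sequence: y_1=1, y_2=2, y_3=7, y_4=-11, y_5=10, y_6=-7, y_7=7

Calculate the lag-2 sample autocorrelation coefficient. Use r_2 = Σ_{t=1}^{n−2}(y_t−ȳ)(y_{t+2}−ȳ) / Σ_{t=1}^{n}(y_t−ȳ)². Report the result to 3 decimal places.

0.528

Mean ȳ = (1 + 2 + 7 − 11 + 10 − 7 + 7)/7 = 1.2857
Deviations from mean: -0.2857, 0.7143, 5.7143, -12.2857, 8.7143, -8.2857, 5.7143
Numerator Σ_{t=1}^{5}(y_t−ȳ)(y_{t+2}−ȳ) = 190.9796
Denominator Σ(y_t−ȳ)² = 361.4286
r_2 = 190.9796 / 361.4286 = 0.528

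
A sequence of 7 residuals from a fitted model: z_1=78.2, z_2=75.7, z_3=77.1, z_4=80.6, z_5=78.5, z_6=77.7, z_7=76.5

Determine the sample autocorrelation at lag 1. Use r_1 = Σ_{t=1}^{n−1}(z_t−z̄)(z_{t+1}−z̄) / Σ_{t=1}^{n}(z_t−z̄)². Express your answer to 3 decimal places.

0.047

Mean z̄ = (78.2 + 75.7 + 77.1 + 80.6 + 78.5 + 77.7 + 76.5)/7 = 77.7571
Deviations from mean: 0.4429, -2.0571, -0.6571, 2.8429, 0.7429, -0.0571, -1.2571
Numerator Σ_{t=1}^{6}(z_t−z̄)(z_{t+1}−z̄) = 0.7139
Denominator Σ(z_t−z̄)² = 15.0771
r_1 = 0.7139 / 15.0771 = 0.047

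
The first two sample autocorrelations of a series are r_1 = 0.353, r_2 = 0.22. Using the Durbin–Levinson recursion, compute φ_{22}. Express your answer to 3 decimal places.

φ_{22} = (r_2 − r_1²) / (1 − r_1²)
r_1² = (0.353)² = 0.124609
Numerator = 0.22 − 0.1246 = 0.0954; denominator = 1 − 0.1246 = 0.8754
φ_{22} = 0.0954 / 0.8754 = 0.109

0.109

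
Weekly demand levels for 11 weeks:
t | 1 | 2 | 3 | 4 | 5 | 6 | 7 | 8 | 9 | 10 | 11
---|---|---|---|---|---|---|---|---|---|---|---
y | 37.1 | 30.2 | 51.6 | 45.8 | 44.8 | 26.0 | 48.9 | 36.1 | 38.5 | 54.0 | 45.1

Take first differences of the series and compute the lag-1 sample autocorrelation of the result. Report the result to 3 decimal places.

-0.590

First differences Δy: -6.9, 21.4, -5.8, -1.0, -18.8, 22.9, -12.8, 2.4, 15.5, -8.9
Mean of differences = 0.8000
Numerator Σ(Δy_t−Δȳ)(Δy_{t+1}−Δȳ) = -1121.9700
Denominator Σ(Δy_t−Δȳ)² = 1900.7200
r_1(Δy) = -1121.9700 / 1900.7200 = -0.590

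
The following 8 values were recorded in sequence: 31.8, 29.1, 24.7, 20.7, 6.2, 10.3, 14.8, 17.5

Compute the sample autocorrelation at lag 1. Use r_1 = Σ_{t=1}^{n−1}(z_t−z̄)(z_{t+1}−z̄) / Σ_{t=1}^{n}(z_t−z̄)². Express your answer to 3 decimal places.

0.593

Mean z̄ = (31.8 + 29.1 + 24.7 + 20.7 + 6.2 + 10.3 + 14.8 + 17.5)/8 = 19.3875
Deviations from mean: 12.4125, 9.7125, 5.3125, 1.3125, -13.1875, -9.0875, -4.5875, -1.8875
Numerator Σ_{t=1}^{7}(z_t−z̄)(z_{t+1}−z̄) = 332.0073
Denominator Σ(z_t−z̄)² = 559.4488
r_1 = 332.0073 / 559.4488 = 0.593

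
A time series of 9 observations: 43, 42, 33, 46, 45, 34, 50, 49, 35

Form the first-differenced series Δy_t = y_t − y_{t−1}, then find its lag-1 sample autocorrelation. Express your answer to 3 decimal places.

First differences Δy: -1, -9, 13, -1, -11, 16, -1, -14
Mean of differences = -1.0000
Numerator Σ(Δy_t−Δȳ)(Δy_{t+1}−Δȳ) = -282.0000
Denominator Σ(Δy_t−Δȳ)² = 818.0000
r_1(Δy) = -282.0000 / 818.0000 = -0.345

-0.345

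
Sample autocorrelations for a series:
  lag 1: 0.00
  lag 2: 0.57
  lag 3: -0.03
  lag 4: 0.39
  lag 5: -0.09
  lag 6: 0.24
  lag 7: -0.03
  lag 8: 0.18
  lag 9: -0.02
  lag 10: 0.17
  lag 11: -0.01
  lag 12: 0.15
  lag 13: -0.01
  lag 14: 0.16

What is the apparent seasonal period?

The largest autocorrelation is r_2 = 0.57, with weaker echoes at lags 4 (0.39), 6 (0.24), 8 (0.18), 10 (0.17), 12 (0.15) and 14 (0.16); the remaining lags stay at or below 0.00.
The dominant spike at lag 2 indicates a seasonal period of 2.

2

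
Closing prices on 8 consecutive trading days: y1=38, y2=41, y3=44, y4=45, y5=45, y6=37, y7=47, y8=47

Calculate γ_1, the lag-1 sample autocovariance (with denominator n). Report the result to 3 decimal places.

-0.750

Mean ȳ = (38 + 41 + 44 + 45 + 45 + 37 + 47 + 47)/8 = 43.0000
Deviations: -5.0000, -2.0000, 1.0000, 2.0000, 2.0000, -6.0000, 4.0000, 4.0000
Σ_{t=1}^{7}(y_t−ȳ)(y_{t+1}−ȳ) = -6.0000
γ_1 = -6.0000 / 8 = -0.750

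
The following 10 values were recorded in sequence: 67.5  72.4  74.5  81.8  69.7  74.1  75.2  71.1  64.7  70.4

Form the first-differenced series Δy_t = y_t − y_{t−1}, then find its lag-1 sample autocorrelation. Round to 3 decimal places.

First differences Δy: 4.9, 2.1, 7.3, -12.1, 4.4, 1.1, -4.1, -6.4, 5.7
Mean of differences = 0.3222
Numerator Σ(Δy_t−Δȳ)(Δy_{t+1}−Δȳ) = -123.4827
Denominator Σ(Δy_t−Δȳ)² = 338.0156
r_1(Δy) = -123.4827 / 338.0156 = -0.365

-0.365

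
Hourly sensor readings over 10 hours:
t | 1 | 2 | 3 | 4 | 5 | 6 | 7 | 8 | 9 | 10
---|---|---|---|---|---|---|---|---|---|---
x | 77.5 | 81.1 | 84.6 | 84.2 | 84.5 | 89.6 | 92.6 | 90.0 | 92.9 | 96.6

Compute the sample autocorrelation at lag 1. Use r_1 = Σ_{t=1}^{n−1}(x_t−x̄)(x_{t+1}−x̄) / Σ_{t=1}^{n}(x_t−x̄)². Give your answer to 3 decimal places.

0.572

Mean x̄ = (77.5 + 81.1 + 84.6 + 84.2 + 84.5 + 89.6 + 92.6 + 90.0 + 92.9 + 96.6)/10 = 87.3600
Numerator Σ_{t=1}^{9}(x_t−x̄)(x_{t+1}−x̄) = 181.7404
Denominator Σ(x_t−x̄)² = 317.7040
r_1 = 181.7404 / 317.7040 = 0.572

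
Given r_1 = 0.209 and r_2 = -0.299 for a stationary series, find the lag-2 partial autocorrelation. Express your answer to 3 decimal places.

φ_{22} = (r_2 − r_1²) / (1 − r_1²)
r_1² = (0.209)² = 0.043681
Numerator = -0.299 − 0.0437 = -0.3427; denominator = 1 − 0.0437 = 0.9563
φ_{22} = -0.3427 / 0.9563 = -0.358

-0.358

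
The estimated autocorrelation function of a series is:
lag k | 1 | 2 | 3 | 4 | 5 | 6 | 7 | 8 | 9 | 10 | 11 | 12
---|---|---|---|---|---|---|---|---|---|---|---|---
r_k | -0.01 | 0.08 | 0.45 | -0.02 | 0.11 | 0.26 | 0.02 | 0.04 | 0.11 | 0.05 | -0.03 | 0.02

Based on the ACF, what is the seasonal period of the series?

3

The largest autocorrelation is r_3 = 0.45, with a weaker echo at lag 6 (0.26); the remaining lags stay at or below 0.11.
The dominant spike at lag 3 indicates a seasonal period of 3.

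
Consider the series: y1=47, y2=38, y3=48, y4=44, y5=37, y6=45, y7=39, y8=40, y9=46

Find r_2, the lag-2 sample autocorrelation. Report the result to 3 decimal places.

Mean ȳ = (47 + 38 + 48 + 44 + 37 + 45 + 39 + 40 + 46)/9 = 42.6667
Numerator Σ_{t=1}^{7}(y_t−ȳ)(y_{t+2}−ȳ) = -7.8889
Denominator Σ(y_t−ȳ)² = 140.0000
r_2 = -7.8889 / 140.0000 = -0.056

-0.056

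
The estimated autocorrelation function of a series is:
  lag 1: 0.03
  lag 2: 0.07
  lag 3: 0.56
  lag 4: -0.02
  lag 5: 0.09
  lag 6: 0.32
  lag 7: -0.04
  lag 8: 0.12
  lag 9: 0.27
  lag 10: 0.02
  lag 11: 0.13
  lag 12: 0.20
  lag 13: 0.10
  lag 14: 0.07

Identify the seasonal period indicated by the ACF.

3

The largest autocorrelation is r_3 = 0.56, with weaker echoes at lags 6 (0.32), 9 (0.27) and 12 (0.20); the remaining lags stay at or below 0.13.
The dominant spike at lag 3 indicates a seasonal period of 3.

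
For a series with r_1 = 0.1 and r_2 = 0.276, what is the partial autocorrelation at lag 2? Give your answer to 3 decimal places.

φ_{22} = (r_2 − r_1²) / (1 − r_1²)
r_1² = (0.1)² = 0.01
Numerator = 0.276 − 0.0100 = 0.2660; denominator = 1 − 0.0100 = 0.9900
φ_{22} = 0.2660 / 0.9900 = 0.269

0.269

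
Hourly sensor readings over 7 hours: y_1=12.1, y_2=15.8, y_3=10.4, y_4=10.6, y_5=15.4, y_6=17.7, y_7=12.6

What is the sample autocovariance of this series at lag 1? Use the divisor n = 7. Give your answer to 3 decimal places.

Mean ȳ = (12.1 + 15.8 + 10.4 + 10.6 + 15.4 + 17.7 + 12.6)/7 = 13.5143
Σ_{t=1}^{6}(y_t−ȳ)(y_{t+1}−ȳ) = -2.7045
γ_1 = -2.7045 / 7 = -0.386

-0.386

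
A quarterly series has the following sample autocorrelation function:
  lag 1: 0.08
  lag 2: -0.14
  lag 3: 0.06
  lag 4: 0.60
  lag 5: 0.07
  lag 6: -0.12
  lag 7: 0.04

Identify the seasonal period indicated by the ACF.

The largest autocorrelation is r_4 = 0.60; the remaining lags stay at or below 0.08.
The dominant spike at lag 4 indicates a seasonal period of 4.

4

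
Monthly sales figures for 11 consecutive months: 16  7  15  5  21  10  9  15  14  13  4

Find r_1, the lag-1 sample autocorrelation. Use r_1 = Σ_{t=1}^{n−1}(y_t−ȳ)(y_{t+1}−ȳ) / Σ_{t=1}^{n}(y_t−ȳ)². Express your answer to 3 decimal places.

Mean ȳ = (16 + 7 + 15 + 5 + 21 + 10 + 9 + 15 + 14 + 13 + 4)/11 = 11.7273
Numerator Σ_{t=1}^{10}(y_t−ȳ)(y_{t+1}−ȳ) = -139.8017
Denominator Σ(y_t−ȳ)² = 270.1818
r_1 = -139.8017 / 270.1818 = -0.517

-0.517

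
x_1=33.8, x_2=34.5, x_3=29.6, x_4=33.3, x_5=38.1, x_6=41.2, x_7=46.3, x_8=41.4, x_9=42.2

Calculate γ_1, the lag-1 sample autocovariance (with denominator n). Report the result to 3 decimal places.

Mean x̄ = (33.8 + 34.5 + 29.6 + 33.3 + 38.1 + 41.2 + 46.3 + 41.4 + 42.2)/9 = 37.8222
Σ_{t=1}^{8}(x_t−x̄)(x_{t+1}−x̄) = 152.1740
γ_1 = 152.1740 / 9 = 16.908

16.908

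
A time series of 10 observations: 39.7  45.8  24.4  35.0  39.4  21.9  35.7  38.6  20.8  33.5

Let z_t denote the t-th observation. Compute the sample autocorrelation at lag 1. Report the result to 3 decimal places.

-0.296

Mean z̄ = (39.7 + 45.8 + 24.4 + 35.0 + 39.4 + 21.9 + 35.7 + 38.6 + 20.8 + 33.5)/10 = 33.4800
Numerator Σ_{t=1}^{9}(z_t−z̄)(z_{t+1}−z̄) = -188.1084
Denominator Σ(z_t−z̄)² = 636.2960
r_1 = -188.1084 / 636.2960 = -0.296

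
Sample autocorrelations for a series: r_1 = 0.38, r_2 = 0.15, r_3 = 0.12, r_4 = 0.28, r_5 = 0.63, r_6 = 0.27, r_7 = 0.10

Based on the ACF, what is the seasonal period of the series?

The largest autocorrelation is r_5 = 0.63; the remaining lags stay at or below 0.38. The elevated value at lag 1 (0.38), dropping to 0.15 at lag 2, reflects decaying short-term dependence rather than seasonality.
The dominant spike at lag 5 indicates a seasonal period of 5.

5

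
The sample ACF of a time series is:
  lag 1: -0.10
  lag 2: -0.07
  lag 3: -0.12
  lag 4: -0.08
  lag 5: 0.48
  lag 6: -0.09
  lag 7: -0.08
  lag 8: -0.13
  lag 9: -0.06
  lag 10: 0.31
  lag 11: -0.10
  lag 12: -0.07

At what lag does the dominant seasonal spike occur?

The largest autocorrelation is r_5 = 0.48, with a weaker echo at lag 10 (0.31); the remaining lags stay at or below -0.06.
The dominant spike at lag 5 indicates a seasonal period of 5.

5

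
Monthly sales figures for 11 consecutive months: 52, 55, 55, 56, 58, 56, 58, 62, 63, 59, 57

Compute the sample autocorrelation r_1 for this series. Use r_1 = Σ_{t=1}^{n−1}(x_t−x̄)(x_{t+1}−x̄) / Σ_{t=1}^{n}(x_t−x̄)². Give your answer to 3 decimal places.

0.563

Mean x̄ = (52 + 55 + 55 + 56 + 58 + 56 + 58 + 62 + 63 + 59 + 57)/11 = 57.3636
Numerator Σ_{t=1}^{10}(x_t−x̄)(x_{t+1}−x̄) = 56.5950
Denominator Σ(x_t−x̄)² = 100.5455
r_1 = 56.5950 / 100.5455 = 0.563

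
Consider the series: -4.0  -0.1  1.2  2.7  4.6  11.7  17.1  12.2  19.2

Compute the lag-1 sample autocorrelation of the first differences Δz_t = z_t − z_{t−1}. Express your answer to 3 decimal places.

First differences Δz: 3.9, 1.3, 1.5, 1.9, 7.1, 5.4, -4.9, 7.0
Mean of differences = 2.9000
Numerator Σ(Δz_t−Δz̄)(Δz_{t+1}−Δz̄) = -43.1400
Denominator Σ(Δz_t−Δz̄)² = 108.0600
r_1(Δz) = -43.1400 / 108.0600 = -0.399

-0.399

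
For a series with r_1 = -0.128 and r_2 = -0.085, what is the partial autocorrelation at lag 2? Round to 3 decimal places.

-0.103

φ_{22} = (r_2 − r_1²) / (1 − r_1²)
r_1² = (-0.128)² = 0.016384
Numerator = -0.085 − 0.0164 = -0.1014; denominator = 1 − 0.0164 = 0.9836
φ_{22} = -0.1014 / 0.9836 = -0.103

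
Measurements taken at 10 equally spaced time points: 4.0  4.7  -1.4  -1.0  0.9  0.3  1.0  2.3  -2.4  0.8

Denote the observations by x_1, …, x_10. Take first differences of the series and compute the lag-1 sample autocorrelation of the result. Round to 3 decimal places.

First differences Δx: 0.7, -6.1, 0.4, 1.9, -0.6, 0.7, 1.3, -4.7, 3.2
Mean of differences = -0.3556
Numerator Σ(Δx_t−Δx̄)(Δx_{t+1}−Δx̄) = -30.4009
Denominator Σ(Δx_t−Δx̄)² = 75.2022
r_1(Δx) = -30.4009 / 75.2022 = -0.404

-0.404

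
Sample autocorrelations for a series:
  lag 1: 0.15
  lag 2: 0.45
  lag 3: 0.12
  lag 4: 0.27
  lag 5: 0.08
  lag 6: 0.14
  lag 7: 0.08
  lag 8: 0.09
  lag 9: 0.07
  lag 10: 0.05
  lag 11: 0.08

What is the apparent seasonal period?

The largest autocorrelation is r_2 = 0.45, with a weaker echo at lag 4 (0.27); the remaining lags stay at or below 0.15.
The dominant spike at lag 2 indicates a seasonal period of 2.

2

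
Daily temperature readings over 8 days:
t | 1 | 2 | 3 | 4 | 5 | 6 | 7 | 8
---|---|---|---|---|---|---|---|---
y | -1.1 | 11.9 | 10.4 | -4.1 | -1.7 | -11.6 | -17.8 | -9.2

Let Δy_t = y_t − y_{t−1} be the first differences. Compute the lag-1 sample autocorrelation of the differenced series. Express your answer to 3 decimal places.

First differences Δy: 13.0, -1.5, -14.5, 2.4, -9.9, -6.2, 8.6
Mean of differences = -1.1571
Numerator Σ(Δy_t−Δȳ)(Δy_{t+1}−Δȳ) = -83.9561
Denominator Σ(Δy_t−Δȳ)² = 588.2971
r_1(Δy) = -83.9561 / 588.2971 = -0.143

-0.143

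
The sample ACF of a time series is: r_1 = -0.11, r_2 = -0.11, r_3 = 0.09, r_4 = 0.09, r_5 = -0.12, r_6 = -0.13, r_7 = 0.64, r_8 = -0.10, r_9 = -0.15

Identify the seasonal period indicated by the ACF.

The largest autocorrelation is r_7 = 0.64; the remaining lags stay at or below 0.09.
The dominant spike at lag 7 indicates a seasonal period of 7.

7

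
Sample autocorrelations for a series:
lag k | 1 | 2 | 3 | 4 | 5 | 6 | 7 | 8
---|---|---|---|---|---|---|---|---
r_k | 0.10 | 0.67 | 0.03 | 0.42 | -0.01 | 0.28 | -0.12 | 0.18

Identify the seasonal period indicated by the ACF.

The largest autocorrelation is r_2 = 0.67, with weaker echoes at lags 4 (0.42), 6 (0.28) and 8 (0.18); the remaining lags stay at or below 0.10.
The dominant spike at lag 2 indicates a seasonal period of 2.

2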